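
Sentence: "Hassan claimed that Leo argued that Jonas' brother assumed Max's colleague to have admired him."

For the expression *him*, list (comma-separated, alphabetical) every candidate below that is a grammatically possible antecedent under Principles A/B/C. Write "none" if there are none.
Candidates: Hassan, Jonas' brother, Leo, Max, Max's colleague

Hassan, Jonas' brother, Leo, Max

*him* is a pronoun; Principle B requires it to be free in its binding domain — the clause headed by 'admired'.
— Hassan: subject of the matrix clause; c-commands the pronoun but lies outside its binding domain — allowed.
— Jonas' brother: subject of the clause headed by 'assumed'; c-commands the pronoun but lies outside its binding domain — allowed.
— Leo: subject of the clause headed by 'argued'; c-commands the pronoun but lies outside its binding domain — allowed.
— Max: possessor inside the subject DP of the clause headed by 'admired'; does not c-command the pronoun — Principle B does not apply; allowed.
— Max's colleague: subject of the clause headed by 'admired'; c-commands the pronoun within its binding domain — blocked (Principle B).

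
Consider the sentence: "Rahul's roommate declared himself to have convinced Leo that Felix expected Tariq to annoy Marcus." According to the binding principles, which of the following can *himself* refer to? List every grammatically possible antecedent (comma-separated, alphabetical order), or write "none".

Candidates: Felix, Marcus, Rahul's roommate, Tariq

Rahul's roommate

*himself* is a reflexive; Principle A requires it to be bound within its binding domain — the matrix clause.
— Felix: subject of the clause headed by 'expected'; does not c-command the reflexive — cannot bind it (Principle A).
— Marcus: object of the clause headed by 'annoy'; does not c-command the reflexive — cannot bind it (Principle A).
— Rahul's roommate: subject of the matrix clause; c-commands the reflexive within its binding domain — allowed (Principle A).
— Tariq: subject of the clause headed by 'annoy'; does not c-command the reflexive — cannot bind it (Principle A).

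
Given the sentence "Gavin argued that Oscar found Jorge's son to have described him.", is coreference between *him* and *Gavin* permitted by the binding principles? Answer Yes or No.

Yes

*him* is a pronoun; Principle B requires it to be free in its binding domain — the clause headed by 'described'.
— Gavin: subject of the matrix clause; c-commands the pronoun but lies outside its binding domain — allowed.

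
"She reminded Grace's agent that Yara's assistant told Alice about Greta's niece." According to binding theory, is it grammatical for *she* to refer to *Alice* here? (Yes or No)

No

*Alice* is an R-expression; Principle C requires it to be free (not bound by any c-commanding expression).
— she: subject of the matrix clause; the pronoun c-commands the R-expression — coreference blocked (Principle C).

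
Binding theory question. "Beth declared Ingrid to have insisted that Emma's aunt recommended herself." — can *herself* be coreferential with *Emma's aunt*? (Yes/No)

*herself* is a reflexive; Principle A requires it to be bound within its binding domain — the clause headed by 'recommended'.
— Emma's aunt: subject of the clause headed by 'recommended'; c-commands the reflexive within its binding domain — allowed (Principle A).

Yes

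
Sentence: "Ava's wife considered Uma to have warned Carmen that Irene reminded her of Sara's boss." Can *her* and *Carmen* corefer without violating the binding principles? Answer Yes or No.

*Carmen* is an R-expression; Principle C requires it to be free (not bound by any c-commanding expression).
— her: object of the clause headed by 'reminded'; the pronoun does not c-command the R-expression — coreference allowed.

Yes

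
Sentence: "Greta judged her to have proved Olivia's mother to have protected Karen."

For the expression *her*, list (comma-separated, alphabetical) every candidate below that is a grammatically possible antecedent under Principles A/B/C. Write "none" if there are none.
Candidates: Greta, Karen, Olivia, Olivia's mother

*her* is a pronoun; Principle B requires it to be free in its binding domain — the matrix clause.
— Greta: subject of the matrix clause; c-commands the pronoun within its binding domain — blocked (Principle B).
— Karen: object of the clause headed by 'protected'; is c-commanded by the pronoun; coreference would bind this R-expression — blocked (Principle C).
— Olivia: possessor inside the subject DP of the clause headed by 'protected'; is c-commanded by the pronoun; coreference would bind this R-expression — blocked (Principle C).
— Olivia's mother: subject of the clause headed by 'protected'; is c-commanded by the pronoun; coreference would bind this R-expression — blocked (Principle C).

none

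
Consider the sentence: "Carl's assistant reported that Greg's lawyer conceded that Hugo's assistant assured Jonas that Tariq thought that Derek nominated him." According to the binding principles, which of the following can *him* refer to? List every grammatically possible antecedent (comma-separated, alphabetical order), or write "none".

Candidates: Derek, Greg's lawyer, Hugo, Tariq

Greg's lawyer, Hugo, Tariq

*him* is a pronoun; Principle B requires it to be free in its binding domain — the clause headed by 'nominated'.
— Derek: subject of the clause headed by 'nominated'; c-commands the pronoun within its binding domain — blocked (Principle B).
— Greg's lawyer: subject of the clause headed by 'conceded'; c-commands the pronoun but lies outside its binding domain — allowed.
— Hugo: possessor inside the subject DP of the clause headed by 'assured'; does not c-command the pronoun — Principle B does not apply; allowed.
— Tariq: subject of the clause headed by 'thought'; c-commands the pronoun but lies outside its binding domain — allowed.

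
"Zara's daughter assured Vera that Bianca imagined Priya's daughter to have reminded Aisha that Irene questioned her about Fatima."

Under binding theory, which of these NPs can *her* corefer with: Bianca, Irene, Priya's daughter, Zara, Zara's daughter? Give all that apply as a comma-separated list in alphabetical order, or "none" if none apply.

Bianca, Priya's daughter, Zara, Zara's daughter

*her* is a pronoun; Principle B requires it to be free in its binding domain — the clause headed by 'questioned'.
— Bianca: subject of the clause headed by 'imagined'; c-commands the pronoun but lies outside its binding domain — allowed.
— Irene: subject of the clause headed by 'questioned'; c-commands the pronoun within its binding domain — blocked (Principle B).
— Priya's daughter: subject of the clause headed by 'reminded'; c-commands the pronoun but lies outside its binding domain — allowed.
— Zara: possessor inside the subject DP of the matrix clause; does not c-command the pronoun — Principle B does not apply; allowed.
— Zara's daughter: subject of the matrix clause; c-commands the pronoun but lies outside its binding domain — allowed.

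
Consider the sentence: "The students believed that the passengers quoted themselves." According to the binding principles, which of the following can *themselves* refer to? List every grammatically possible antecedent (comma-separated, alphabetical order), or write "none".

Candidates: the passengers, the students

the passengers

*themselves* is a reflexive; Principle A requires it to be bound within its binding domain — the clause headed by 'quoted'.
— the passengers: subject of the clause headed by 'quoted'; c-commands the reflexive within its binding domain — allowed (Principle A).
— the students: subject of the matrix clause; c-commands the reflexive but lies outside its binding domain — cannot bind it (Principle A).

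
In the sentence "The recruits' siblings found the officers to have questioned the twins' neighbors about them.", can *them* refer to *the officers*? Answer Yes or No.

No

*them* is a pronoun; Principle B requires it to be free in its binding domain — the clause headed by 'questioned'.
— the officers: subject of the clause headed by 'questioned'; c-commands the pronoun within its binding domain — blocked (Principle B).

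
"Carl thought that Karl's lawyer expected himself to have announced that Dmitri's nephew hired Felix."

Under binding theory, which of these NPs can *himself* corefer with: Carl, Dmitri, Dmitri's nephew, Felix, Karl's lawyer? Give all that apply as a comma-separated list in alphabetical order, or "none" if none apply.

*himself* is a reflexive; Principle A requires it to be bound within its binding domain — the clause headed by 'expected'.
— Carl: subject of the matrix clause; c-commands the reflexive but lies outside its binding domain — cannot bind it (Principle A).
— Dmitri: possessor inside the subject DP of the clause headed by 'hired'; does not c-command the reflexive — cannot bind it (Principle A).
— Dmitri's nephew: subject of the clause headed by 'hired'; does not c-command the reflexive — cannot bind it (Principle A).
— Felix: object of the clause headed by 'hired'; does not c-command the reflexive — cannot bind it (Principle A).
— Karl's lawyer: subject of the clause headed by 'expected'; c-commands the reflexive within its binding domain — allowed (Principle A).

Karl's lawyer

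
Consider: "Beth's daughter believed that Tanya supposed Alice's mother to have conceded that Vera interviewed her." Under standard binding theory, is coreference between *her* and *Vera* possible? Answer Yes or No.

*Vera* is an R-expression; Principle C requires it to be free (not bound by any c-commanding expression).
— her: object of the clause headed by 'interviewed'; the R-expression locally c-commands the pronoun — coreference blocked (Principle B on the pronoun).

No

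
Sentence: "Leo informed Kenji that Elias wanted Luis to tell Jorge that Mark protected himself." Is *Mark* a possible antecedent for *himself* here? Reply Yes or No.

Yes

*himself* is a reflexive; Principle A requires it to be bound within its binding domain — the clause headed by 'protected'.
— Mark: subject of the clause headed by 'protected'; c-commands the reflexive within its binding domain — allowed (Principle A).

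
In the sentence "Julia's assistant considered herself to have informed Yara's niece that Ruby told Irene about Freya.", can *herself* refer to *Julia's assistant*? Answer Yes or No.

*herself* is a reflexive; Principle A requires it to be bound within its binding domain — the matrix clause.
— Julia's assistant: subject of the matrix clause; c-commands the reflexive within its binding domain — allowed (Principle A).

Yes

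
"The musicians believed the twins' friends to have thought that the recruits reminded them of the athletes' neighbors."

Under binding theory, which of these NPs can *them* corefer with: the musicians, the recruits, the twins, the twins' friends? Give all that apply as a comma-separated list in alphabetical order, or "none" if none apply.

*them* is a pronoun; Principle B requires it to be free in its binding domain — the clause headed by 'reminded'.
— the musicians: subject of the matrix clause; c-commands the pronoun but lies outside its binding domain — allowed.
— the recruits: subject of the clause headed by 'reminded'; c-commands the pronoun within its binding domain — blocked (Principle B).
— the twins: possessor inside the subject DP of the clause headed by 'thought'; does not c-command the pronoun — Principle B does not apply; allowed.
— the twins' friends: subject of the clause headed by 'thought'; c-commands the pronoun but lies outside its binding domain — allowed.

the musicians, the twins, the twins' friends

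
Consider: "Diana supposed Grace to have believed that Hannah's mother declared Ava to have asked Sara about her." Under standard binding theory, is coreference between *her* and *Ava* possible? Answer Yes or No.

*Ava* is an R-expression; Principle C requires it to be free (not bound by any c-commanding expression).
— her: second object of the clause headed by 'asked'; the R-expression locally c-commands the pronoun — coreference blocked (Principle B on the pronoun).

No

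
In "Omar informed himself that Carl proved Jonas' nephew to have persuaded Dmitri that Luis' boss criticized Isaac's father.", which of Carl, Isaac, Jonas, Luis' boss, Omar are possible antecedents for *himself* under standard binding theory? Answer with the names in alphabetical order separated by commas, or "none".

*himself* is a reflexive; Principle A requires it to be bound within its binding domain — the matrix clause.
— Carl: subject of the clause headed by 'proved'; does not c-command the reflexive — cannot bind it (Principle A).
— Isaac: possessor inside the object DP of the clause headed by 'criticized'; does not c-command the reflexive — cannot bind it (Principle A).
— Jonas: possessor inside the subject DP of the clause headed by 'persuaded'; does not c-command the reflexive — cannot bind it (Principle A).
— Luis' boss: subject of the clause headed by 'criticized'; does not c-command the reflexive — cannot bind it (Principle A).
— Omar: subject of the matrix clause; c-commands the reflexive within its binding domain — allowed (Principle A).

Omar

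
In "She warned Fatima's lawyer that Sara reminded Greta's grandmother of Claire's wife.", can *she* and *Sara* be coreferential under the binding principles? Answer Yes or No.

No

*Sara* is an R-expression; Principle C requires it to be free (not bound by any c-commanding expression).
— she: subject of the matrix clause; the pronoun c-commands the R-expression — coreference blocked (Principle C).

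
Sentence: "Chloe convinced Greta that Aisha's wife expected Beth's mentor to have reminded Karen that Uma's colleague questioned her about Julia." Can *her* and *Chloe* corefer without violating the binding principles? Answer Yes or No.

Yes

*Chloe* is an R-expression; Principle C requires it to be free (not bound by any c-commanding expression).
— her: object of the clause headed by 'questioned'; the pronoun does not c-command the R-expression — coreference allowed.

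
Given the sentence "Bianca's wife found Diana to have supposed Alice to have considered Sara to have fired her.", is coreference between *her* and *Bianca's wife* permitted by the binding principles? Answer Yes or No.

*her* is a pronoun; Principle B requires it to be free in its binding domain — the clause headed by 'fired'.
— Bianca's wife: subject of the matrix clause; c-commands the pronoun but lies outside its binding domain — allowed.

Yes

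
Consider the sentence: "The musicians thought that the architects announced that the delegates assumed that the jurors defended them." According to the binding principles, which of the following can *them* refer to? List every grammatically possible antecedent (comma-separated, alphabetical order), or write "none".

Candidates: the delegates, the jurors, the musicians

*them* is a pronoun; Principle B requires it to be free in its binding domain — the clause headed by 'defended'.
— the delegates: subject of the clause headed by 'assumed'; c-commands the pronoun but lies outside its binding domain — allowed.
— the jurors: subject of the clause headed by 'defended'; c-commands the pronoun within its binding domain — blocked (Principle B).
— the musicians: subject of the matrix clause; c-commands the pronoun but lies outside its binding domain — allowed.

the delegates, the musicians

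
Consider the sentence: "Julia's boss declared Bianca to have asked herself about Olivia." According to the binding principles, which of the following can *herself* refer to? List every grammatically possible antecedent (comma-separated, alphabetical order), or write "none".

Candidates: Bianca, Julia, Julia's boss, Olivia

*herself* is a reflexive; Principle A requires it to be bound within its binding domain — the clause headed by 'asked'.
— Bianca: subject of the clause headed by 'asked'; c-commands the reflexive within its binding domain — allowed (Principle A).
— Julia: possessor inside the subject DP of the matrix clause; does not c-command the reflexive — cannot bind it (Principle A).
— Julia's boss: subject of the matrix clause; c-commands the reflexive but lies outside its binding domain — cannot bind it (Principle A).
— Olivia: second object of the clause headed by 'asked'; does not c-command the reflexive — cannot bind it (Principle A).

Bianca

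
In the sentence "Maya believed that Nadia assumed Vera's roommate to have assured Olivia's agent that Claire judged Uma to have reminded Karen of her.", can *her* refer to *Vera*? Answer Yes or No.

Yes

*her* is a pronoun; Principle B requires it to be free in its binding domain — the clause headed by 'reminded'.
— Vera: possessor inside the subject DP of the clause headed by 'assured'; does not c-command the pronoun — Principle B does not apply; allowed.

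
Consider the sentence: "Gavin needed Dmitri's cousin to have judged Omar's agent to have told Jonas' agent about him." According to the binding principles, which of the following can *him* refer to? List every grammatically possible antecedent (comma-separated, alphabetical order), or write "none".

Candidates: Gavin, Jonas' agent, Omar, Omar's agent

*him* is a pronoun; Principle B requires it to be free in its binding domain — the clause headed by 'told'.
— Gavin: subject of the matrix clause; c-commands the pronoun but lies outside its binding domain — allowed.
— Jonas' agent: object of the clause headed by 'told'; c-commands the pronoun within its binding domain — blocked (Principle B).
— Omar: possessor inside the subject DP of the clause headed by 'told'; does not c-command the pronoun — Principle B does not apply; allowed.
— Omar's agent: subject of the clause headed by 'told'; c-commands the pronoun within its binding domain — blocked (Principle B).

Gavin, Omar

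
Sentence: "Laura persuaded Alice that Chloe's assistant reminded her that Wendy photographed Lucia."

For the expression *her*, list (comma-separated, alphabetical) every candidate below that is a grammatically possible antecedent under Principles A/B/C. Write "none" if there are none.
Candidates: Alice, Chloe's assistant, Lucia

*her* is a pronoun; Principle B requires it to be free in its binding domain — the clause headed by 'reminded'.
— Alice: object of the matrix clause; c-commands the pronoun but lies outside its binding domain — allowed.
— Chloe's assistant: subject of the clause headed by 'reminded'; c-commands the pronoun within its binding domain — blocked (Principle B).
— Lucia: object of the clause headed by 'photographed'; is c-commanded by the pronoun; coreference would bind this R-expression — blocked (Principle C).

Alice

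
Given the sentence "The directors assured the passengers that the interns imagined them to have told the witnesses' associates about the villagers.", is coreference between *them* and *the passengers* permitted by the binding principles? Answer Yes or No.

*them* is a pronoun; Principle B requires it to be free in its binding domain — the clause headed by 'imagined'.
— the passengers: object of the matrix clause; c-commands the pronoun but lies outside its binding domain — allowed.

Yes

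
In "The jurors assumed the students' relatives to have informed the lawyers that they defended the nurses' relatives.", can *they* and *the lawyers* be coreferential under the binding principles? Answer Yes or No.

*the lawyers* is an R-expression; Principle C requires it to be free (not bound by any c-commanding expression).
— they: subject of the clause headed by 'defended'; the pronoun does not c-command the R-expression — coreference allowed.

Yes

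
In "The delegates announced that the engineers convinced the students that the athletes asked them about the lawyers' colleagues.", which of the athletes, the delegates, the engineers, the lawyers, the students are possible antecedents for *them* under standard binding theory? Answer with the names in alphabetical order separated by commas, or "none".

*them* is a pronoun; Principle B requires it to be free in its binding domain — the clause headed by 'asked'.
— the athletes: subject of the clause headed by 'asked'; c-commands the pronoun within its binding domain — blocked (Principle B).
— the delegates: subject of the matrix clause; c-commands the pronoun but lies outside its binding domain — allowed.
— the engineers: subject of the clause headed by 'convinced'; c-commands the pronoun but lies outside its binding domain — allowed.
— the lawyers: possessor inside the second object DP of the clause headed by 'asked'; is c-commanded by the pronoun; coreference would bind this R-expression — blocked (Principle C).
— the students: object of the clause headed by 'convinced'; c-commands the pronoun but lies outside its binding domain — allowed.

the delegates, the engineers, the students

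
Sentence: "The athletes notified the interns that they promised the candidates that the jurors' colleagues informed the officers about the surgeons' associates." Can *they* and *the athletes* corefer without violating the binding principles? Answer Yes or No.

*the athletes* is an R-expression; Principle C requires it to be free (not bound by any c-commanding expression).
— they: subject of the clause headed by 'promised'; the pronoun does not c-command the R-expression — coreference allowed.

Yes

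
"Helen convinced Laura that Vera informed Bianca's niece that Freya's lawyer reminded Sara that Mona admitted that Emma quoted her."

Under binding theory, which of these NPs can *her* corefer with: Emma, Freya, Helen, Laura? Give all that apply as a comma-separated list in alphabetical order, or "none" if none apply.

Freya, Helen, Laura

*her* is a pronoun; Principle B requires it to be free in its binding domain — the clause headed by 'quoted'.
— Emma: subject of the clause headed by 'quoted'; c-commands the pronoun within its binding domain — blocked (Principle B).
— Freya: possessor inside the subject DP of the clause headed by 'reminded'; does not c-command the pronoun — Principle B does not apply; allowed.
— Helen: subject of the matrix clause; c-commands the pronoun but lies outside its binding domain — allowed.
— Laura: object of the matrix clause; c-commands the pronoun but lies outside its binding domain — allowed.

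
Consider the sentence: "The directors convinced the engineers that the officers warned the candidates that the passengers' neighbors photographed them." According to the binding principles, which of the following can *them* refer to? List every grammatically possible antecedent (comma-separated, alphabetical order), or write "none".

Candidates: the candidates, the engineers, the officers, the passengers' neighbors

*them* is a pronoun; Principle B requires it to be free in its binding domain — the clause headed by 'photographed'.
— the candidates: object of the clause headed by 'warned'; c-commands the pronoun but lies outside its binding domain — allowed.
— the engineers: object of the matrix clause; c-commands the pronoun but lies outside its binding domain — allowed.
— the officers: subject of the clause headed by 'warned'; c-commands the pronoun but lies outside its binding domain — allowed.
— the passengers' neighbors: subject of the clause headed by 'photographed'; c-commands the pronoun within its binding domain — blocked (Principle B).

the candidates, the engineers, the officers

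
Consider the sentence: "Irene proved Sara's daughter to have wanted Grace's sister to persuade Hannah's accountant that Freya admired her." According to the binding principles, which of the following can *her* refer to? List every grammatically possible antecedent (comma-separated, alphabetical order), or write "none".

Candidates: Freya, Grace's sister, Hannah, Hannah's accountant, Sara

*her* is a pronoun; Principle B requires it to be free in its binding domain — the clause headed by 'admired'.
— Freya: subject of the clause headed by 'admired'; c-commands the pronoun within its binding domain — blocked (Principle B).
— Grace's sister: subject of the clause headed by 'persuade'; c-commands the pronoun but lies outside its binding domain — allowed.
— Hannah: possessor inside the object DP of the clause headed by 'persuade'; does not c-command the pronoun — Principle B does not apply; allowed.
— Hannah's accountant: object of the clause headed by 'persuade'; c-commands the pronoun but lies outside its binding domain — allowed.
— Sara: possessor inside the subject DP of the clause headed by 'wanted'; does not c-command the pronoun — Principle B does not apply; allowed.

Grace's sister, Hannah, Hannah's accountant, Sara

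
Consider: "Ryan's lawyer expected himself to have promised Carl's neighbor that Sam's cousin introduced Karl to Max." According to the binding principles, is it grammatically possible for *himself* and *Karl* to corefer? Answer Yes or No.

No

*himself* is a reflexive; Principle A requires it to be bound within its binding domain — the matrix clause.
— Karl: object of the clause headed by 'introduced'; does not c-command the reflexive — cannot bind it (Principle A).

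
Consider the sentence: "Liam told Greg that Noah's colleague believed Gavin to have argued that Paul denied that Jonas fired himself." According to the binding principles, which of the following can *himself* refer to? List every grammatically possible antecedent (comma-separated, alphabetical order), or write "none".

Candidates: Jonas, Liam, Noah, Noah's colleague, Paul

*himself* is a reflexive; Principle A requires it to be bound within its binding domain — the clause headed by 'fired'.
— Jonas: subject of the clause headed by 'fired'; c-commands the reflexive within its binding domain — allowed (Principle A).
— Liam: subject of the matrix clause; c-commands the reflexive but lies outside its binding domain — cannot bind it (Principle A).
— Noah: possessor inside the subject DP of the clause headed by 'believed'; does not c-command the reflexive — cannot bind it (Principle A).
— Noah's colleague: subject of the clause headed by 'believed'; c-commands the reflexive but lies outside its binding domain — cannot bind it (Principle A).
— Paul: subject of the clause headed by 'denied'; c-commands the reflexive but lies outside its binding domain — cannot bind it (Principle A).

Jonas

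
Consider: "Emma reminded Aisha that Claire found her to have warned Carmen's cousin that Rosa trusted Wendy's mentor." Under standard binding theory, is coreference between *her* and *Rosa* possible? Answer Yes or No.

*Rosa* is an R-expression; Principle C requires it to be free (not bound by any c-commanding expression).
— her: subject of the clause headed by 'warned'; the pronoun c-commands the R-expression — coreference blocked (Principle C).

No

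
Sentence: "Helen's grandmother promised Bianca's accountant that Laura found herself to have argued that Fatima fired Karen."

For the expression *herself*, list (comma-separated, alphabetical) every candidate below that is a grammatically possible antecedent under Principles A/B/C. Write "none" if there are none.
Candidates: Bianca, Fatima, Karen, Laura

*herself* is a reflexive; Principle A requires it to be bound within its binding domain — the clause headed by 'found'.
— Bianca: possessor inside the object DP of the matrix clause; does not c-command the reflexive — cannot bind it (Principle A).
— Fatima: subject of the clause headed by 'fired'; does not c-command the reflexive — cannot bind it (Principle A).
— Karen: object of the clause headed by 'fired'; does not c-command the reflexive — cannot bind it (Principle A).
— Laura: subject of the clause headed by 'found'; c-commands the reflexive within its binding domain — allowed (Principle A).

Laura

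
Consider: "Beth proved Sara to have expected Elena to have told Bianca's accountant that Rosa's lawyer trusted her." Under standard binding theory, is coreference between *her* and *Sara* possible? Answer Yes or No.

*Sara* is an R-expression; Principle C requires it to be free (not bound by any c-commanding expression).
— her: object of the clause headed by 'trusted'; the pronoun does not c-command the R-expression — coreference allowed.

Yes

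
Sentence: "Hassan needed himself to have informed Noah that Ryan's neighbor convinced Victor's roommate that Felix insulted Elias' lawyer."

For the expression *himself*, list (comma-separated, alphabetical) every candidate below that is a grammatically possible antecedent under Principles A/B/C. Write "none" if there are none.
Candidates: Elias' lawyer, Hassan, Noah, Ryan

*himself* is a reflexive; Principle A requires it to be bound within its binding domain — the matrix clause.
— Elias' lawyer: object of the clause headed by 'insulted'; does not c-command the reflexive — cannot bind it (Principle A).
— Hassan: subject of the matrix clause; c-commands the reflexive within its binding domain — allowed (Principle A).
— Noah: object of the clause headed by 'informed'; does not c-command the reflexive — cannot bind it (Principle A).
— Ryan: possessor inside the subject DP of the clause headed by 'convinced'; does not c-command the reflexive — cannot bind it (Principle A).

Hassan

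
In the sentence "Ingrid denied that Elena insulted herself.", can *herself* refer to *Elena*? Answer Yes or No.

*herself* is a reflexive; Principle A requires it to be bound within its binding domain — the clause headed by 'insulted'.
— Elena: subject of the clause headed by 'insulted'; c-commands the reflexive within its binding domain — allowed (Principle A).

Yes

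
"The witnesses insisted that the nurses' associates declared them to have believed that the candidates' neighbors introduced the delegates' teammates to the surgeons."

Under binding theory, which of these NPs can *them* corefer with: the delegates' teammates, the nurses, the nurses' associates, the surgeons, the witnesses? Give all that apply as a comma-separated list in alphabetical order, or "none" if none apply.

the nurses, the witnesses

*them* is a pronoun; Principle B requires it to be free in its binding domain — the clause headed by 'declared'.
— the delegates' teammates: object of the clause headed by 'introduced'; is c-commanded by the pronoun; coreference would bind this R-expression — blocked (Principle C).
— the nurses: possessor inside the subject DP of the clause headed by 'declared'; does not c-command the pronoun — Principle B does not apply; allowed.
— the nurses' associates: subject of the clause headed by 'declared'; c-commands the pronoun within its binding domain — blocked (Principle B).
— the surgeons: second object of the clause headed by 'introduced'; is c-commanded by the pronoun; coreference would bind this R-expression — blocked (Principle C).
— the witnesses: subject of the matrix clause; c-commands the pronoun but lies outside its binding domain — allowed.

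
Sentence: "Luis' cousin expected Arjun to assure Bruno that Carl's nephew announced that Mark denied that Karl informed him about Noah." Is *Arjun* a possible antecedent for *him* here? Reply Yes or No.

*him* is a pronoun; Principle B requires it to be free in its binding domain — the clause headed by 'informed'.
— Arjun: subject of the clause headed by 'assure'; c-commands the pronoun but lies outside its binding domain — allowed.

Yes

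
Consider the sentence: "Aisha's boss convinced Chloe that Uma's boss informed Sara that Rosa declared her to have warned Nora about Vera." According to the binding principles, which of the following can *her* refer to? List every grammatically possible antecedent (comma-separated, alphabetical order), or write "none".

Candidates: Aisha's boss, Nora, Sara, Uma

*her* is a pronoun; Principle B requires it to be free in its binding domain — the clause headed by 'declared'.
— Aisha's boss: subject of the matrix clause; c-commands the pronoun but lies outside its binding domain — allowed.
— Nora: object of the clause headed by 'warned'; is c-commanded by the pronoun; coreference would bind this R-expression — blocked (Principle C).
— Sara: object of the clause headed by 'informed'; c-commands the pronoun but lies outside its binding domain — allowed.
— Uma: possessor inside the subject DP of the clause headed by 'informed'; does not c-command the pronoun — Principle B does not apply; allowed.

Aisha's boss, Sara, Uma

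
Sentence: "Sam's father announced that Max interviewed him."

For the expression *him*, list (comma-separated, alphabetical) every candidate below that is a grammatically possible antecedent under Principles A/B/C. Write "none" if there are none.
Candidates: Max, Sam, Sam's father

Sam, Sam's father

*him* is a pronoun; Principle B requires it to be free in its binding domain — the clause headed by 'interviewed'.
— Max: subject of the clause headed by 'interviewed'; c-commands the pronoun within its binding domain — blocked (Principle B).
— Sam: possessor inside the subject DP of the matrix clause; does not c-command the pronoun — Principle B does not apply; allowed.
— Sam's father: subject of the matrix clause; c-commands the pronoun but lies outside its binding domain — allowed.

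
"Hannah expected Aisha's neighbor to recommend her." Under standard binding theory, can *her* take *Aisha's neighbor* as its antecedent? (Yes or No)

No

*her* is a pronoun; Principle B requires it to be free in its binding domain — the clause headed by 'recommend'.
— Aisha's neighbor: subject of the clause headed by 'recommend'; c-commands the pronoun within its binding domain — blocked (Principle B).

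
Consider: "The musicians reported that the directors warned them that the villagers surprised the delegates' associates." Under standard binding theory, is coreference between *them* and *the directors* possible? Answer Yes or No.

No

*the directors* is an R-expression; Principle C requires it to be free (not bound by any c-commanding expression).
— them: object of the clause headed by 'warned'; the R-expression locally c-commands the pronoun — coreference blocked (Principle B on the pronoun).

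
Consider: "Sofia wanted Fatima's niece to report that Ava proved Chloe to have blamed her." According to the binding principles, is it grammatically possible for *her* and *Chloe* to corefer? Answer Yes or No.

*her* is a pronoun; Principle B requires it to be free in its binding domain — the clause headed by 'blamed'.
— Chloe: subject of the clause headed by 'blamed'; c-commands the pronoun within its binding domain — blocked (Principle B).

No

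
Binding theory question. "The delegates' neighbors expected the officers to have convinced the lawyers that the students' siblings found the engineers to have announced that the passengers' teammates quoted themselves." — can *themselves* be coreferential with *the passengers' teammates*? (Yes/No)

Yes

*themselves* is a reflexive; Principle A requires it to be bound within its binding domain — the clause headed by 'quoted'.
— the passengers' teammates: subject of the clause headed by 'quoted'; c-commands the reflexive within its binding domain — allowed (Principle A).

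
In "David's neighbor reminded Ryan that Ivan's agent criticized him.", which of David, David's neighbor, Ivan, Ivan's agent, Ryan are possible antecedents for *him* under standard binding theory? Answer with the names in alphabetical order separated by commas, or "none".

David, David's neighbor, Ivan, Ryan

*him* is a pronoun; Principle B requires it to be free in its binding domain — the clause headed by 'criticized'.
— David: possessor inside the subject DP of the matrix clause; does not c-command the pronoun — Principle B does not apply; allowed.
— David's neighbor: subject of the matrix clause; c-commands the pronoun but lies outside its binding domain — allowed.
— Ivan: possessor inside the subject DP of the clause headed by 'criticized'; does not c-command the pronoun — Principle B does not apply; allowed.
— Ivan's agent: subject of the clause headed by 'criticized'; c-commands the pronoun within its binding domain — blocked (Principle B).
— Ryan: object of the matrix clause; c-commands the pronoun but lies outside its binding domain — allowed.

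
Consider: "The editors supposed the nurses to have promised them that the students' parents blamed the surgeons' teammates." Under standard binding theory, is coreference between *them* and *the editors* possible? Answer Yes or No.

*the editors* is an R-expression; Principle C requires it to be free (not bound by any c-commanding expression).
— them: object of the clause headed by 'promised'; the pronoun does not c-command the R-expression — coreference allowed.

Yes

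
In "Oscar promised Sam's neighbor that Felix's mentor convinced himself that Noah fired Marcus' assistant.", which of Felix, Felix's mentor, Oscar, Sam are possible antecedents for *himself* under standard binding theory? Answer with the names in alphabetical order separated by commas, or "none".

*himself* is a reflexive; Principle A requires it to be bound within its binding domain — the clause headed by 'convinced'.
— Felix: possessor inside the subject DP of the clause headed by 'convinced'; does not c-command the reflexive — cannot bind it (Principle A).
— Felix's mentor: subject of the clause headed by 'convinced'; c-commands the reflexive within its binding domain — allowed (Principle A).
— Oscar: subject of the matrix clause; c-commands the reflexive but lies outside its binding domain — cannot bind it (Principle A).
— Sam: possessor inside the object DP of the matrix clause; does not c-command the reflexive — cannot bind it (Principle A).

Felix's mentor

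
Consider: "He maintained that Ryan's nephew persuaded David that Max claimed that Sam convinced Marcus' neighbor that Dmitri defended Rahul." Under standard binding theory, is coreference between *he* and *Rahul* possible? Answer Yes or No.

No

*Rahul* is an R-expression; Principle C requires it to be free (not bound by any c-commanding expression).
— he: subject of the matrix clause; the pronoun c-commands the R-expression — coreference blocked (Principle C).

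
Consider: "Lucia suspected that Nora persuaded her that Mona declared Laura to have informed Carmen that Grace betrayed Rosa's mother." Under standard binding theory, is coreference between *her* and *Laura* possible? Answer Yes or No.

No

*Laura* is an R-expression; Principle C requires it to be free (not bound by any c-commanding expression).
— her: object of the clause headed by 'persuaded'; the pronoun c-commands the R-expression — coreference blocked (Principle C).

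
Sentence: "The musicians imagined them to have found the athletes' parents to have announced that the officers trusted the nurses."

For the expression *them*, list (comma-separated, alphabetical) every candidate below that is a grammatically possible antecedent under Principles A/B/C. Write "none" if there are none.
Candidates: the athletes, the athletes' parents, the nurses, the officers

none

*them* is a pronoun; Principle B requires it to be free in its binding domain — the matrix clause.
— the athletes: possessor inside the subject DP of the clause headed by 'announced'; is c-commanded by the pronoun; coreference would bind this R-expression — blocked (Principle C).
— the athletes' parents: subject of the clause headed by 'announced'; is c-commanded by the pronoun; coreference would bind this R-expression — blocked (Principle C).
— the nurses: object of the clause headed by 'trusted'; is c-commanded by the pronoun; coreference would bind this R-expression — blocked (Principle C).
— the officers: subject of the clause headed by 'trusted'; is c-commanded by the pronoun; coreference would bind this R-expression — blocked (Principle C).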